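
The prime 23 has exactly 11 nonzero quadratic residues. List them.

1, 2, 3, 4, 6, 8, 9, 12, 13, 16, 18

Square k = 1,…,11 (k and 23−k give the same square):
1²=1, 2²=4, 3²=9, 4²=16, 5²≡2, 6²≡13, 7²≡3, 8²≡18, 9²≡12, 10²≡8, 11²≡6 (mod 23).
So the quadratic residues mod 23 are {1, 2, 3, 4, 6, 8, 9, 12, 13, 16, 18}.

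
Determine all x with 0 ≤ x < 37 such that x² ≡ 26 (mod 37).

37 ≡ 1 (mod 4), so we find a root by search.
Trying successive values, 10² = 100 ≡ 26 (mod 37). The other root is 37 − 10 = 27.

10, 27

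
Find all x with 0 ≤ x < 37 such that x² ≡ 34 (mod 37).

16, 21

37 ≡ 1 (mod 4), so we find a root by search.
Trying successive values, 16² = 256 ≡ 34 (mod 37). The other root is 37 − 16 = 21.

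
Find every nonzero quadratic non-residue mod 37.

2, 5, 6, 8, 13, 14, 15, 17, 18, 19, 20, 22, 23, 24, 29, 31, 32, 35

Square k = 1,…,18 (k and 37−k give the same square):
1²=1, 2²=4, 3²=9, 4²=16, 5²=25, 6²=36, 7²≡12, 8²≡27, 9²≡7, 10²≡26, 11²≡10, 12²≡33, 13²≡21, 14²≡11, 15²≡3, 16²≡34, 17²≡30, 18²≡28 (mod 37).
The residues are {1, 3, 4, 7, 9, 10, 11, 12, 16, 21, 25, 26, 27, 28, 30, 33, 34, 36}; the non-residues are the remaining 18 nonzero classes.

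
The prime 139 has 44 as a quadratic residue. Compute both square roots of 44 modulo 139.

Since 139 ≡ 3 (mod 4), a square root of 44 is 44^((139+1)/4) = 44^35 mod 139.
Repeated squaring: 44^2≡129, 44^4≡100, 44^8≡131, 44^16≡64, 44^32≡65 (mod 139).
44^35 = 44^(32+2+1) ≡ 34 (mod 139).
Check: 34² = 1156 ≡ 44 (mod 139). The two roots are 34 and 105.

34, 105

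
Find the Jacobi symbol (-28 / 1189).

First reduce: -28 ≡ 1161 (mod 1189).
Reciprocity: 1161 ≡ 1 and 1189 ≡ 1 (mod 4), so (1161/1189) = +(1189/1161).
Reduce top mod 1161: now compute (28/1161).
Pull out 2^2: since 1161 ≡ 1 (mod 8), (2/1161) = +1, so (2/1161)^2 = +1.
Reciprocity: 7 ≡ 3 and 1161 ≡ 1 (mod 4), so (7/1161) = +(1161/7).
Reduce top mod 7: now compute (6/7).
Pull out 2: since 7 ≡ 7 (mod 8), (2/7) = +1.
Reciprocity: 3 ≡ 3 and 7 ≡ 3 (mod 4), so (3/7) = −(7/3).
Reduce top mod 3: now compute (1/3).
Reached (1/3) = 1. Collecting the sign flips along the way, the symbol is -1.

-1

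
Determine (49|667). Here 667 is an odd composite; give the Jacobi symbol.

Reciprocity: 49 ≡ 1 and 667 ≡ 3 (mod 4), so (49/667) = +(667/49).
Reduce top mod 49: now compute (30/49).
Pull out 2: since 49 ≡ 1 (mod 8), (2/49) = +1.
Reciprocity: 15 ≡ 3 and 49 ≡ 1 (mod 4), so (15/49) = +(49/15).
Reduce top mod 15: now compute (4/15).
Pull out 2^2: since 15 ≡ 7 (mod 8), (2/15) = +1, so (2/15)^2 = +1.
Reached (1/15) = 1. Collecting the sign flips along the way, the symbol is +1.

1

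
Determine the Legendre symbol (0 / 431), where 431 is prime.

0

Top reduces to 0: gcd > 1, so the symbol is 0.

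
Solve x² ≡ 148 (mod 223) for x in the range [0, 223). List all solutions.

Since 223 ≡ 3 (mod 4), a square root of 148 is 148^((223+1)/4) = 148^56 mod 223.
Repeated squaring: 148^2≡50, 148^4≡47, 148^8≡202, 148^16≡218, 148^32≡25 (mod 223).
148^56 = 148^(32+16+8) ≡ 172 (mod 223).
Check: 172² = 29584 ≡ 148 (mod 223). The two roots are 51 and 172.

51, 172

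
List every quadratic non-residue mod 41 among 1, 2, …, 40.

3,6,7,11,12,13,14,15,17,19,22,24,26,27,28,29,30,34,35,38

Square k = 1,…,20 (k and 41−k give the same square):
1²=1, 2²=4, 3²=9, 4²=16, 5²=25, 6²=36, 7²≡8, 8²≡23, 9²≡40, 10²≡18, 11²≡39, 12²≡21, 13²≡5, 14²≡32, 15²≡20, 16²≡10, 17²≡2, 18²≡37, 19²≡33, 20²≡31 (mod 41).
The residues are {1, 2, 4, 5, 8, 9, 10, 16, 18, 20, 21, 23, 25, 31, 32, 33, 36, 37, 39, 40}; the non-residues are the remaining 20 nonzero classes.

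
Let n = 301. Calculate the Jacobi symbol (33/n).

Reciprocity: 33 ≡ 1 and 301 ≡ 1 (mod 4), so (33/301) = +(301/33).
Reduce top mod 33: now compute (4/33).
Pull out 2^2: since 33 ≡ 1 (mod 8), (2/33) = +1, so (2/33)^2 = +1.
Reached (1/33) = 1. Collecting the sign flips along the way, the symbol is +1.

1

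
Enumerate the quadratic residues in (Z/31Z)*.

1 2 4 5 7 8 9 10 14 16 18 19 20 25 28

Square k = 1,…,15 (k and 31−k give the same square):
1²=1, 2²=4, 3²=9, 4²=16, 5²=25, 6²≡5, 7²≡18, 8²≡2, 9²≡19, 10²≡7, 11²≡28, 12²≡20, 13²≡14, 14²≡10, 15²≡8 (mod 31).
So the quadratic residues mod 31 are {1, 2, 4, 5, 7, 8, 9, 10, 14, 16, 18, 19, 20, 25, 28}.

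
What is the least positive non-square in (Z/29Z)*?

2

(2/29) = −1, so 2 is the smallest positive non-residue mod 29.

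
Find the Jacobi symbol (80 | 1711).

1

Pull out 2^4: since 1711 ≡ 7 (mod 8), (2/1711) = +1, so (2/1711)^4 = +1.
Reciprocity: 5 ≡ 1 and 1711 ≡ 3 (mod 4), so (5/1711) = +(1711/5).
Reduce top mod 5: now compute (1/5).
Reached (1/5) = 1. Collecting the sign flips along the way, the symbol is +1.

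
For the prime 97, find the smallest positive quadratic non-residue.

(2/97) = +1, so 2 is a residue.
(3/97) = +1, so 3 is a residue.
(4/97) = +1, so 4 is a residue.
(5/97) = −1, so 5 is the smallest positive non-residue mod 97.

5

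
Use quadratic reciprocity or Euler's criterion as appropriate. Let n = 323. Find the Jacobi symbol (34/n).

Pull out 2: since 323 ≡ 3 (mod 8), (2/323) = -1.
Reciprocity: 17 ≡ 1 and 323 ≡ 3 (mod 4), so (17/323) = +(323/17).
Reduce top mod 17: now compute (0/17).
Top reduces to 0: gcd > 1, so the symbol is 0.

0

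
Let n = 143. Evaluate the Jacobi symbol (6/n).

1

Pull out 2: since 143 ≡ 7 (mod 8), (2/143) = +1.
Reciprocity: 3 ≡ 3 and 143 ≡ 3 (mod 4), so (3/143) = −(143/3).
Reduce top mod 3: now compute (2/3).
Pull out 2: since 3 ≡ 3 (mod 8), (2/3) = -1.
Reached (1/3) = 1. Collecting the sign flips along the way, the symbol is +1.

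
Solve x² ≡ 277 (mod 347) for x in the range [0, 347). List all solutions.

113, 234

Since 347 ≡ 3 (mod 4), a square root of 277 is 277^((347+1)/4) = 277^87 mod 347.
Repeated squaring: 277^2≡42, 277^4≡29, 277^8≡147, 277^16≡95, 277^32≡3, 277^64≡9 (mod 347).
277^87 = 277^(64+16+4+2+1) ≡ 113 (mod 347).
Check: 113² = 12769 ≡ 277 (mod 347). The two roots are 113 and 234.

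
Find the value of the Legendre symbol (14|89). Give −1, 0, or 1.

Pull out 2: since 89 ≡ 1 (mod 8), (2/89) = +1.
Reciprocity: 7 ≡ 3 and 89 ≡ 1 (mod 4), so (7/89) = +(89/7).
Reduce top mod 7: now compute (5/7).
Reciprocity: 5 ≡ 1 and 7 ≡ 3 (mod 4), so (5/7) = +(7/5).
Reduce top mod 5: now compute (2/5).
Pull out 2: since 5 ≡ 5 (mod 8), (2/5) = -1.
Reached (1/5) = 1. Collecting the sign flips along the way, the symbol is -1.

-1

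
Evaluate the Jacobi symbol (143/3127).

1

Reciprocity: 143 ≡ 3 and 3127 ≡ 3 (mod 4), so (143/3127) = −(3127/143).
Reduce top mod 143: now compute (124/143).
Pull out 2^2: since 143 ≡ 7 (mod 8), (2/143) = +1, so (2/143)^2 = +1.
Reciprocity: 31 ≡ 3 and 143 ≡ 3 (mod 4), so (31/143) = −(143/31).
Reduce top mod 31: now compute (19/31).
Reciprocity: 19 ≡ 3 and 31 ≡ 3 (mod 4), so (19/31) = −(31/19).
Reduce top mod 19: now compute (12/19).
Pull out 2^2: since 19 ≡ 3 (mod 8), (2/19) = -1, so (2/19)^2 = +1.
Reciprocity: 3 ≡ 3 and 19 ≡ 3 (mod 4), so (3/19) = −(19/3).
Reduce top mod 3: now compute (1/3).
Reached (1/3) = 1. Collecting the sign flips along the way, the symbol is +1.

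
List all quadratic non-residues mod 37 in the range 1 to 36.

2 5 6 8 13 14 15 17 18 19 20 22 23 24 29 31 32 35

Square k = 1,…,18 (k and 37−k give the same square):
1²=1, 2²=4, 3²=9, 4²=16, 5²=25, 6²=36, 7²≡12, 8²≡27, 9²≡7, 10²≡26, 11²≡10, 12²≡33, 13²≡21, 14²≡11, 15²≡3, 16²≡34, 17²≡30, 18²≡28 (mod 37).
The residues are {1, 3, 4, 7, 9, 10, 11, 12, 16, 21, 25, 26, 27, 28, 30, 33, 34, 36}; the non-residues are the remaining 18 nonzero classes.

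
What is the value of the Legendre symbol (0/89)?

0

Top reduces to 0: gcd > 1, so the symbol is 0.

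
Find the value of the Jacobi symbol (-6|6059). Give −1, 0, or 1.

First reduce: -6 ≡ 6053 (mod 6059).
Reciprocity: 6053 ≡ 1 and 6059 ≡ 3 (mod 4), so (6053/6059) = +(6059/6053).
Reduce top mod 6053: now compute (6/6053).
Pull out 2: since 6053 ≡ 5 (mod 8), (2/6053) = -1.
Reciprocity: 3 ≡ 3 and 6053 ≡ 1 (mod 4), so (3/6053) = +(6053/3).
Reduce top mod 3: now compute (2/3).
Pull out 2: since 3 ≡ 3 (mod 8), (2/3) = -1.
Reached (1/3) = 1. Collecting the sign flips along the way, the symbol is +1.

1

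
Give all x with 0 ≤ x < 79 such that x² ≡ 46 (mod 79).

21, 58

Since 79 ≡ 3 (mod 4), a square root of 46 is 46^((79+1)/4) = 46^20 mod 79.
Repeated squaring: 46^2≡62, 46^4≡52, 46^8≡18, 46^16≡8 (mod 79).
46^20 = 46^(16+4) ≡ 21 (mod 79).
Check: 21² = 441 ≡ 46 (mod 79). The two roots are 21 and 58.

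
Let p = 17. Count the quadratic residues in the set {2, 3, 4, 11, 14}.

(2/17) = +1 → QR.
(3/17) = -1 → non-residue.
(4/17) = +1 → QR.
(11/17) = -1 → non-residue.
(14/17) = -1 → non-residue.
Total quadratic residues among the 5: 2.

2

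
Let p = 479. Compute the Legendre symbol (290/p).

Pull out 2: since 479 ≡ 7 (mod 8), (2/479) = +1.
Reciprocity: 145 ≡ 1 and 479 ≡ 3 (mod 4), so (145/479) = +(479/145).
Reduce top mod 145: now compute (44/145).
Pull out 2^2: since 145 ≡ 1 (mod 8), (2/145) = +1, so (2/145)^2 = +1.
Reciprocity: 11 ≡ 3 and 145 ≡ 1 (mod 4), so (11/145) = +(145/11).
Reduce top mod 11: now compute (2/11).
Pull out 2: since 11 ≡ 3 (mod 8), (2/11) = -1.
Reached (1/11) = 1. Collecting the sign flips along the way, the symbol is -1.

-1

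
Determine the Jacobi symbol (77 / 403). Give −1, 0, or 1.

Reciprocity: 77 ≡ 1 and 403 ≡ 3 (mod 4), so (77/403) = +(403/77).
Reduce top mod 77: now compute (18/77).
Pull out 2: since 77 ≡ 5 (mod 8), (2/77) = -1.
Reciprocity: 9 ≡ 1 and 77 ≡ 1 (mod 4), so (9/77) = +(77/9).
Reduce top mod 9: now compute (5/9).
Reciprocity: 5 ≡ 1 and 9 ≡ 1 (mod 4), so (5/9) = +(9/5).
Reduce top mod 5: now compute (4/5).
Pull out 2^2: since 5 ≡ 5 (mod 8), (2/5) = -1, so (2/5)^2 = +1.
Reached (1/5) = 1. Collecting the sign flips along the way, the symbol is -1.

-1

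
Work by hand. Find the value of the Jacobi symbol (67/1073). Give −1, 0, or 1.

Reciprocity: 67 ≡ 3 and 1073 ≡ 1 (mod 4), so (67/1073) = +(1073/67).
Reduce top mod 67: now compute (1/67).
Reached (1/67) = 1. Collecting the sign flips along the way, the symbol is +1.

1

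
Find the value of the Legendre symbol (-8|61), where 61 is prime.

-1

Euler's criterion: (-8/61) ≡ 53^30 (mod 61).
53^2 ≡ 3 (mod 61)
53^4 ≡ 9 (mod 61)
53^8 ≡ 20 (mod 61)
53^16 ≡ 34 (mod 61)
53^30 = 53^(16+8+4+2) ≡ 60 (mod 61).
Result is 60 ≡ −1, so (-8/61) = −1.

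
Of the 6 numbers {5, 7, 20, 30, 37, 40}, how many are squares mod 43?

1

(5/43) = -1 → non-residue.
(7/43) = -1 → non-residue.
(20/43) = -1 → non-residue.
(30/43) = -1 → non-residue.
(37/43) = -1 → non-residue.
(40/43) = +1 → QR.
Total quadratic residues among the 6: 1.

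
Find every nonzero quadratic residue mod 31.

1 2 4 5 7 8 9 10 14 16 18 19 20 25 28

Square k = 1,…,15 (k and 31−k give the same square):
1²=1, 2²=4, 3²=9, 4²=16, 5²=25, 6²≡5, 7²≡18, 8²≡2, 9²≡19, 10²≡7, 11²≡28, 12²≡20, 13²≡14, 14²≡10, 15²≡8 (mod 31).
So the quadratic residues mod 31 are {1, 2, 4, 5, 7, 8, 9, 10, 14, 16, 18, 19, 20, 25, 28}.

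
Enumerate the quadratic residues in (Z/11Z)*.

1, 3, 4, 5, 9

Square k = 1,…,5 (k and 11−k give the same square):
1²=1, 2²=4, 3²=9, 4²≡5, 5²≡3 (mod 11).
So the quadratic residues mod 11 are {1, 3, 4, 5, 9}.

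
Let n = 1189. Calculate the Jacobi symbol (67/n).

Reciprocity: 67 ≡ 3 and 1189 ≡ 1 (mod 4), so (67/1189) = +(1189/67).
Reduce top mod 67: now compute (50/67).
Pull out 2: since 67 ≡ 3 (mod 8), (2/67) = -1.
Reciprocity: 25 ≡ 1 and 67 ≡ 3 (mod 4), so (25/67) = +(67/25).
Reduce top mod 25: now compute (17/25).
Reciprocity: 17 ≡ 1 and 25 ≡ 1 (mod 4), so (17/25) = +(25/17).
Reduce top mod 17: now compute (8/17).
Pull out 2^3: since 17 ≡ 1 (mod 8), (2/17) = +1, so (2/17)^3 = +1.
Reached (1/17) = 1. Collecting the sign flips along the way, the symbol is -1.

-1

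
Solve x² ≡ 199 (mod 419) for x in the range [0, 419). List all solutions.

Since 419 ≡ 3 (mod 4), a square root of 199 is 199^((419+1)/4) = 199^105 mod 419.
Repeated squaring: 199^2≡215, 199^4≡135, 199^8≡208, 199^16≡107, 199^32≡136, 199^64≡60 (mod 419).
199^105 = 199^(64+32+8+1) ≡ 306 (mod 419).
Check: 306² = 93636 ≡ 199 (mod 419). The two roots are 113 and 306.

113, 306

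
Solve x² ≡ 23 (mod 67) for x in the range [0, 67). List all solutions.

Since 67 ≡ 3 (mod 4), a square root of 23 is 23^((67+1)/4) = 23^17 mod 67.
Repeated squaring: 23^2≡60, 23^4≡49, 23^8≡56, 23^16≡54 (mod 67).
23^17 = 23^(16+1) ≡ 36 (mod 67).
Check: 36² = 1296 ≡ 23 (mod 67). The two roots are 31 and 36.

31, 36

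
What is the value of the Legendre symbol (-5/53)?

Euler's criterion: (-5/53) ≡ 48^26 (mod 53).
48^2 ≡ 25 (mod 53)
48^4 ≡ 42 (mod 53)
48^8 ≡ 15 (mod 53)
48^16 ≡ 13 (mod 53)
48^26 = 48^(16+8+2) ≡ 52 (mod 53).
Result is 52 ≡ −1, so (-5/53) = −1.

-1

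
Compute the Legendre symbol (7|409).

-1

Euler's criterion: (7/409) ≡ 7^204 (mod 409).
7^2 ≡ 49 (mod 409)
7^4 ≡ 356 (mod 409)
7^8 ≡ 355 (mod 409)
7^16 ≡ 53 (mod 409)
7^32 ≡ 355 (mod 409)
7^64 ≡ 53 (mod 409)
7^128 ≡ 355 (mod 409)
7^204 = 7^(128+64+8+4) ≡ 408 (mod 409).
Result is 408 ≡ −1, so (7/409) = −1.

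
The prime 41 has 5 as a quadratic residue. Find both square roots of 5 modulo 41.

13, 28

41 ≡ 1 (mod 4), so we find a root by search.
Trying successive values, 13² = 169 ≡ 5 (mod 41). The other root is 41 − 13 = 28.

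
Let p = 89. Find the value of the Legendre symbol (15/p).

-1

Euler's criterion: (15/89) ≡ 15^44 (mod 89).
15^2 ≡ 47 (mod 89)
15^4 ≡ 73 (mod 89)
15^8 ≡ 78 (mod 89)
15^16 ≡ 32 (mod 89)
15^32 ≡ 45 (mod 89)
15^44 = 15^(32+8+4) ≡ 88 (mod 89).
Result is 88 ≡ −1, so (15/89) = −1.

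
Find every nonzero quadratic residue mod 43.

1, 4, 6, 9, 10, 11, 13, 14, 15, 16, 17, 21, 23, 24, 25, 31, 35, 36, 38, 40, 41

Square k = 1,…,21 (k and 43−k give the same square):
1²=1, 2²=4, 3²=9, 4²=16, 5²=25, 6²=36, 7²≡6, 8²≡21, 9²≡38, 10²≡14, 11²≡35, 12²≡15, 13²≡40, 14²≡24, 15²≡10, 16²≡41, 17²≡31, 18²≡23, 19²≡17, 20²≡13, 21²≡11 (mod 43).
So the quadratic residues mod 43 are {1, 4, 6, 9, 10, 11, 13, 14, 15, 16, 17, 21, 23, 24, 25, 31, 35, 36, 38, 40, 41}.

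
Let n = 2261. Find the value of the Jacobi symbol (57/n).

0

Reciprocity: 57 ≡ 1 and 2261 ≡ 1 (mod 4), so (57/2261) = +(2261/57).
Reduce top mod 57: now compute (38/57).
Pull out 2: since 57 ≡ 1 (mod 8), (2/57) = +1.
Reciprocity: 19 ≡ 3 and 57 ≡ 1 (mod 4), so (19/57) = +(57/19).
Reduce top mod 19: now compute (0/19).
Top reduces to 0: gcd > 1, so the symbol is 0.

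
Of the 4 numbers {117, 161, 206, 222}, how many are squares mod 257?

(117/257) = +1 → QR.
(161/257) = -1 → non-residue.
(206/257) = -1 → non-residue.
(222/257) = +1 → QR.
Total quadratic residues among the 4: 2.

2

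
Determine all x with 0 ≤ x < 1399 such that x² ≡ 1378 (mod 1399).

499, 900

Since 1399 ≡ 3 (mod 4), a square root of 1378 is 1378^((1399+1)/4) = 1378^350 mod 1399.
Repeated squaring: 1378^2≡441, 1378^4≡20, 1378^8≡400, 1378^16≡514, 1378^32≡1184, 1378^64≡58, 1378^128≡566, 1378^256≡1384 (mod 1399).
1378^350 = 1378^(256+64+16+8+4+2) ≡ 900 (mod 1399).
Check: 900² = 810000 ≡ 1378 (mod 1399). The two roots are 499 and 900.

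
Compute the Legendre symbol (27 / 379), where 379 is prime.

Reciprocity: 27 ≡ 3 and 379 ≡ 3 (mod 4), so (27/379) = −(379/27).
Reduce top mod 27: now compute (1/27).
Reached (1/27) = 1. Collecting the sign flips along the way, the symbol is -1.

-1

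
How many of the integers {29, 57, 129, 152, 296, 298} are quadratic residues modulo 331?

(29/331) = -1 → non-residue.
(57/331) = -1 → non-residue.
(129/331) = -1 → non-residue.
(152/331) = -1 → non-residue.
(296/331) = +1 → QR.
(298/331) = -1 → non-residue.
Total quadratic residues among the 6: 1.

1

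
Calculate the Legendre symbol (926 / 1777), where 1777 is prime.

1

Pull out 2: since 1777 ≡ 1 (mod 8), (2/1777) = +1.
Reciprocity: 463 ≡ 3 and 1777 ≡ 1 (mod 4), so (463/1777) = +(1777/463).
Reduce top mod 463: now compute (388/463).
Pull out 2^2: since 463 ≡ 7 (mod 8), (2/463) = +1, so (2/463)^2 = +1.
Reciprocity: 97 ≡ 1 and 463 ≡ 3 (mod 4), so (97/463) = +(463/97).
Reduce top mod 97: now compute (75/97).
Reciprocity: 75 ≡ 3 and 97 ≡ 1 (mod 4), so (75/97) = +(97/75).
Reduce top mod 75: now compute (22/75).
Pull out 2: since 75 ≡ 3 (mod 8), (2/75) = -1.
Reciprocity: 11 ≡ 3 and 75 ≡ 3 (mod 4), so (11/75) = −(75/11).
Reduce top mod 11: now compute (9/11).
Reciprocity: 9 ≡ 1 and 11 ≡ 3 (mod 4), so (9/11) = +(11/9).
Reduce top mod 9: now compute (2/9).
Pull out 2: since 9 ≡ 1 (mod 8), (2/9) = +1.
Reached (1/9) = 1. Collecting the sign flips along the way, the symbol is +1.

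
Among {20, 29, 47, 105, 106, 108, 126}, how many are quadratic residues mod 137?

2

(20/137) = -1 → non-residue.
(29/137) = -1 → non-residue.
(47/137) = -1 → non-residue.
(105/137) = +1 → QR.
(106/137) = -1 → non-residue.
(108/137) = -1 → non-residue.
(126/137) = +1 → QR.
Total quadratic residues among the 7: 2.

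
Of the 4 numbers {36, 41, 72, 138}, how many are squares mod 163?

2

(36/163) = +1 → QR.
(41/163) = +1 → QR.
(72/163) = -1 → non-residue.
(138/163) = -1 → non-residue.
Total quadratic residues among the 4: 2.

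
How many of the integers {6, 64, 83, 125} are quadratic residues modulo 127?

1

(6/127) = -1 → non-residue.
(64/127) = +1 → QR.
(83/127) = -1 → non-residue.
(125/127) = -1 → non-residue.
Total quadratic residues among the 4: 1.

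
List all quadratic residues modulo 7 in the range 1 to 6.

1 2 4

Square k = 1,…,3 (k and 7−k give the same square):
1²=1, 2²=4, 3²≡2 (mod 7).
So the quadratic residues mod 7 are {1, 2, 4}.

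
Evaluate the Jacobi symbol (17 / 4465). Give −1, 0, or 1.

Reciprocity: 17 ≡ 1 and 4465 ≡ 1 (mod 4), so (17/4465) = +(4465/17).
Reduce top mod 17: now compute (11/17).
Reciprocity: 11 ≡ 3 and 17 ≡ 1 (mod 4), so (11/17) = +(17/11).
Reduce top mod 11: now compute (6/11).
Pull out 2: since 11 ≡ 3 (mod 8), (2/11) = -1.
Reciprocity: 3 ≡ 3 and 11 ≡ 3 (mod 4), so (3/11) = −(11/3).
Reduce top mod 3: now compute (2/3).
Pull out 2: since 3 ≡ 3 (mod 8), (2/3) = -1.
Reached (1/3) = 1. Collecting the sign flips along the way, the symbol is -1.

-1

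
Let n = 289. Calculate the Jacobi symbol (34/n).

Pull out 2: since 289 ≡ 1 (mod 8), (2/289) = +1.
Reciprocity: 17 ≡ 1 and 289 ≡ 1 (mod 4), so (17/289) = +(289/17).
Reduce top mod 17: now compute (0/17).
Top reduces to 0: gcd > 1, so the symbol is 0.

0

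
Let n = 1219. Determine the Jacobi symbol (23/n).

0

Reciprocity: 23 ≡ 3 and 1219 ≡ 3 (mod 4), so (23/1219) = −(1219/23).
Reduce top mod 23: now compute (0/23).
Top reduces to 0: gcd > 1, so the symbol is 0.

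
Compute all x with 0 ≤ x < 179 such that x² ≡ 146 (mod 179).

44, 135

Since 179 ≡ 3 (mod 4), a square root of 146 is 146^((179+1)/4) = 146^45 mod 179.
Repeated squaring: 146^2≡15, 146^4≡46, 146^8≡147, 146^16≡129, 146^32≡173 (mod 179).
146^45 = 146^(32+8+4+1) ≡ 135 (mod 179).
Check: 135² = 18225 ≡ 146 (mod 179). The two roots are 44 and 135.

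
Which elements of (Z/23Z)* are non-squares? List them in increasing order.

5, 7, 10, 11, 14, 15, 17, 19, 20, 21, 22

Square k = 1,…,11 (k and 23−k give the same square):
1²=1, 2²=4, 3²=9, 4²=16, 5²≡2, 6²≡13, 7²≡3, 8²≡18, 9²≡12, 10²≡8, 11²≡6 (mod 23).
The residues are {1, 2, 3, 4, 6, 8, 9, 12, 13, 16, 18}; the non-residues are the remaining 11 nonzero classes.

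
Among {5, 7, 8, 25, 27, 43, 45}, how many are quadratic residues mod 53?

(5/53) = -1 → non-residue.
(7/53) = +1 → QR.
(8/53) = -1 → non-residue.
(25/53) = +1 → QR.
(27/53) = -1 → non-residue.
(43/53) = +1 → QR.
(45/53) = -1 → non-residue.
Total quadratic residues among the 7: 3.

3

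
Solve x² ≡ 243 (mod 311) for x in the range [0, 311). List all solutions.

Since 311 ≡ 3 (mod 4), a square root of 243 is 243^((311+1)/4) = 243^78 mod 311.
Repeated squaring: 243^2≡270, 243^4≡126, 243^8≡15, 243^16≡225, 243^32≡243, 243^64≡270 (mod 311).
243^78 = 243^(64+8+4+2) ≡ 225 (mod 311).
Check: 225² = 50625 ≡ 243 (mod 311). The two roots are 86 and 225.

86, 225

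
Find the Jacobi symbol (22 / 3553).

0

Pull out 2: since 3553 ≡ 1 (mod 8), (2/3553) = +1.
Reciprocity: 11 ≡ 3 and 3553 ≡ 1 (mod 4), so (11/3553) = +(3553/11).
Reduce top mod 11: now compute (0/11).
Top reduces to 0: gcd > 1, so the symbol is 0.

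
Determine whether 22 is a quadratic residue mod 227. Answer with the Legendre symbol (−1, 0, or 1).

-1

Pull out 2: since 227 ≡ 3 (mod 8), (2/227) = -1.
Reciprocity: 11 ≡ 3 and 227 ≡ 3 (mod 4), so (11/227) = −(227/11).
Reduce top mod 11: now compute (7/11).
Reciprocity: 7 ≡ 3 and 11 ≡ 3 (mod 4), so (7/11) = −(11/7).
Reduce top mod 7: now compute (4/7).
Pull out 2^2: since 7 ≡ 7 (mod 8), (2/7) = +1, so (2/7)^2 = +1.
Reached (1/7) = 1. Collecting the sign flips along the way, the symbol is -1.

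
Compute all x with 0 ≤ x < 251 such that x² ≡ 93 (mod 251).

120, 131

Since 251 ≡ 3 (mod 4), a square root of 93 is 93^((251+1)/4) = 93^63 mod 251.
Repeated squaring: 93^2≡115, 93^4≡173, 93^8≡60, 93^16≡86, 93^32≡117 (mod 251).
93^63 = 93^(32+16+8+4+2+1) ≡ 131 (mod 251).
Check: 131² = 17161 ≡ 93 (mod 251). The two roots are 120 and 131.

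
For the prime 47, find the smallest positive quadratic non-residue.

5

(2/47) = +1, so 2 is a residue.
(3/47) = +1, so 3 is a residue.
(4/47) = +1, so 4 is a residue.
(5/47) = −1, so 5 is the smallest positive non-residue mod 47.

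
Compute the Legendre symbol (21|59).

Reciprocity: 21 ≡ 1 and 59 ≡ 3 (mod 4), so (21/59) = +(59/21).
Reduce top mod 21: now compute (17/21).
Reciprocity: 17 ≡ 1 and 21 ≡ 1 (mod 4), so (17/21) = +(21/17).
Reduce top mod 17: now compute (4/17).
Pull out 2^2: since 17 ≡ 1 (mod 8), (2/17) = +1, so (2/17)^2 = +1.
Reached (1/17) = 1. Collecting the sign flips along the way, the symbol is +1.

1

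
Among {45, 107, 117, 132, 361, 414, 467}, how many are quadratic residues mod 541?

(45/541) = +1 → QR.
(107/541) = -1 → non-residue.
(117/541) = -1 → non-residue.
(132/541) = -1 → non-residue.
(361/541) = +1 → QR.
(414/541) = -1 → non-residue.
(467/541) = +1 → QR.
Total quadratic residues among the 7: 3.

3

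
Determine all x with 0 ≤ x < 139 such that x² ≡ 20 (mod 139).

Since 139 ≡ 3 (mod 4), a square root of 20 is 20^((139+1)/4) = 20^35 mod 139.
Repeated squaring: 20^2≡122, 20^4≡11, 20^8≡121, 20^16≡46, 20^32≡31 (mod 139).
20^35 = 20^(32+2+1) ≡ 24 (mod 139).
Check: 24² = 576 ≡ 20 (mod 139). The two roots are 24 and 115.

24, 115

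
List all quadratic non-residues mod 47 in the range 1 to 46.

5 10 11 13 15 19 20 22 23 26 29 30 31 33 35 38 39 40 41 43 44 45 46

Square k = 1,…,23 (k and 47−k give the same square):
1²=1, 2²=4, 3²=9, 4²=16, 5²=25, 6²=36, 7²≡2, 8²≡17, 9²≡34, 10²≡6, 11²≡27, 12²≡3, 13²≡28, 14²≡8, 15²≡37, 16²≡21, 17²≡7, 18²≡42, 19²≡32, 20²≡24, 21²≡18, 22²≡14, 23²≡12 (mod 47).
The residues are {1, 2, 3, 4, 6, 7, 8, 9, 12, 14, 16, 17, 18, 21, 24, 25, 27, 28, 32, 34, 36, 37, 42}; the non-residues are the remaining 23 nonzero classes.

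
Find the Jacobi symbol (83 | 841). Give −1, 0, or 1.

1

Reciprocity: 83 ≡ 3 and 841 ≡ 1 (mod 4), so (83/841) = +(841/83).
Reduce top mod 83: now compute (11/83).
Reciprocity: 11 ≡ 3 and 83 ≡ 3 (mod 4), so (11/83) = −(83/11).
Reduce top mod 11: now compute (6/11).
Pull out 2: since 11 ≡ 3 (mod 8), (2/11) = -1.
Reciprocity: 3 ≡ 3 and 11 ≡ 3 (mod 4), so (3/11) = −(11/3).
Reduce top mod 3: now compute (2/3).
Pull out 2: since 3 ≡ 3 (mod 8), (2/3) = -1.
Reached (1/3) = 1. Collecting the sign flips along the way, the symbol is +1.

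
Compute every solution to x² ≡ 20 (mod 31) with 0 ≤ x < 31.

Since 31 ≡ 3 (mod 4), a square root of 20 is 20^((31+1)/4) = 20^8 mod 31.
Repeated squaring: 20^2≡28, 20^4≡9, 20^8≡19 (mod 31).
20^8 = 20^(8) ≡ 19 (mod 31).
Check: 19² = 361 ≡ 20 (mod 31). The two roots are 12 and 19.

12, 19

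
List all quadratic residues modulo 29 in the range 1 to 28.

Square k = 1,…,14 (k and 29−k give the same square):
1²=1, 2²=4, 3²=9, 4²=16, 5²=25, 6²≡7, 7²≡20, 8²≡6, 9²≡23, 10²≡13, 11²≡5, 12²≡28, 13²≡24, 14²≡22 (mod 29).
So the quadratic residues mod 29 are {1, 4, 5, 6, 7, 9, 13, 16, 20, 22, 23, 24, 25, 28}.

1, 4, 5, 6, 7, 9, 13, 16, 20, 22, 23, 24, 25, 28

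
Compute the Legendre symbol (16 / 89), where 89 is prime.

Pull out 2^4: since 89 ≡ 1 (mod 8), (2/89) = +1, so (2/89)^4 = +1.
Reached (1/89) = 1. Collecting the sign flips along the way, the symbol is +1.

1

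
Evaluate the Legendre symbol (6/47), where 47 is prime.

1

Euler's criterion: (6/47) ≡ 6^23 (mod 47).
6^2 ≡ 36 (mod 47)
6^4 ≡ 27 (mod 47)
6^8 ≡ 24 (mod 47)
6^16 ≡ 12 (mod 47)
6^23 = 6^(16+4+2+1) ≡ 1 (mod 47).
Result is 1, so (6/47) = 1.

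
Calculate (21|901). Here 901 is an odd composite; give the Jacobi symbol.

-1

Reciprocity: 21 ≡ 1 and 901 ≡ 1 (mod 4), so (21/901) = +(901/21).
Reduce top mod 21: now compute (19/21).
Reciprocity: 19 ≡ 3 and 21 ≡ 1 (mod 4), so (19/21) = +(21/19).
Reduce top mod 19: now compute (2/19).
Pull out 2: since 19 ≡ 3 (mod 8), (2/19) = -1.
Reached (1/19) = 1. Collecting the sign flips along the way, the symbol is -1.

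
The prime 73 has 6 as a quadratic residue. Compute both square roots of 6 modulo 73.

73 ≡ 1 (mod 4), so we find a root by search.
Trying successive values, 15² = 225 ≡ 6 (mod 73). The other root is 73 − 15 = 58.

15, 58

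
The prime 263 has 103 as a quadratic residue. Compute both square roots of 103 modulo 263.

Since 263 ≡ 3 (mod 4), a square root of 103 is 103^((263+1)/4) = 103^66 mod 263.
Repeated squaring: 103^2≡89, 103^4≡31, 103^8≡172, 103^16≡128, 103^32≡78, 103^64≡35 (mod 263).
103^66 = 103^(64+2) ≡ 222 (mod 263).
Check: 222² = 49284 ≡ 103 (mod 263). The two roots are 41 and 222.

41, 222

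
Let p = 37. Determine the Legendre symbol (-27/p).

First reduce: -27 ≡ 10 (mod 37).
Pull out 2: since 37 ≡ 5 (mod 8), (2/37) = -1.
Reciprocity: 5 ≡ 1 and 37 ≡ 1 (mod 4), so (5/37) = +(37/5).
Reduce top mod 5: now compute (2/5).
Pull out 2: since 5 ≡ 5 (mod 8), (2/5) = -1.
Reached (1/5) = 1. Collecting the sign flips along the way, the symbol is +1.

1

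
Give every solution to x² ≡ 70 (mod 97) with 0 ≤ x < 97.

19, 78

97 ≡ 1 (mod 4), so we find a root by search.
Trying successive values, 19² = 361 ≡ 70 (mod 97). The other root is 97 − 19 = 78.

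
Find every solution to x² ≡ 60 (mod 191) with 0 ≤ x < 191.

Since 191 ≡ 3 (mod 4), a square root of 60 is 60^((191+1)/4) = 60^48 mod 191.
Repeated squaring: 60^2≡162, 60^4≡77, 60^8≡8, 60^16≡64, 60^32≡85 (mod 191).
60^48 = 60^(32+16) ≡ 92 (mod 191).
Check: 92² = 8464 ≡ 60 (mod 191). The two roots are 92 and 99.

92, 99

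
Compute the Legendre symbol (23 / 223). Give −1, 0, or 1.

-1

Reciprocity: 23 ≡ 3 and 223 ≡ 3 (mod 4), so (23/223) = −(223/23).
Reduce top mod 23: now compute (16/23).
Pull out 2^4: since 23 ≡ 7 (mod 8), (2/23) = +1, so (2/23)^4 = +1.
Reached (1/23) = 1. Collecting the sign flips along the way, the symbol is -1.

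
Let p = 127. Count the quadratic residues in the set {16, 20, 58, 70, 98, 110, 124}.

4

(16/127) = +1 → QR.
(20/127) = -1 → non-residue.
(58/127) = -1 → non-residue.
(70/127) = +1 → QR.
(98/127) = +1 → QR.
(110/127) = -1 → non-residue.
(124/127) = +1 → QR.
Total quadratic residues among the 7: 4.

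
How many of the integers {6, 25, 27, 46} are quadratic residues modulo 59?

(6/59) = -1 → non-residue.
(25/59) = +1 → QR.
(27/59) = +1 → QR.
(46/59) = +1 → QR.
Total quadratic residues among the 4: 3.

3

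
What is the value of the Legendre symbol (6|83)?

Pull out 2: since 83 ≡ 3 (mod 8), (2/83) = -1.
Reciprocity: 3 ≡ 3 and 83 ≡ 3 (mod 4), so (3/83) = −(83/3).
Reduce top mod 3: now compute (2/3).
Pull out 2: since 3 ≡ 3 (mod 8), (2/3) = -1.
Reached (1/3) = 1. Collecting the sign flips along the way, the symbol is -1.

-1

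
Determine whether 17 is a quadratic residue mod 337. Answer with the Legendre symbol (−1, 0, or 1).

Euler's criterion: (17/337) ≡ 17^168 (mod 337).
17^2 ≡ 289 (mod 337)
17^4 ≡ 282 (mod 337)
17^8 ≡ 329 (mod 337)
17^16 ≡ 64 (mod 337)
17^32 ≡ 52 (mod 337)
17^64 ≡ 8 (mod 337)
17^128 ≡ 64 (mod 337)
17^168 = 17^(128+32+8) ≡ 336 (mod 337).
Result is 336 ≡ −1, so (17/337) = −1.

-1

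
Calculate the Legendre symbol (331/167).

First reduce: 331 ≡ 164 (mod 167).
Pull out 2^2: since 167 ≡ 7 (mod 8), (2/167) = +1, so (2/167)^2 = +1.
Reciprocity: 41 ≡ 1 and 167 ≡ 3 (mod 4), so (41/167) = +(167/41).
Reduce top mod 41: now compute (3/41).
Reciprocity: 3 ≡ 3 and 41 ≡ 1 (mod 4), so (3/41) = +(41/3).
Reduce top mod 3: now compute (2/3).
Pull out 2: since 3 ≡ 3 (mod 8), (2/3) = -1.
Reached (1/3) = 1. Collecting the sign flips along the way, the symbol is -1.

-1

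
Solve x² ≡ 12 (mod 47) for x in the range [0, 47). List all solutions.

Since 47 ≡ 3 (mod 4), a square root of 12 is 12^((47+1)/4) = 12^12 mod 47.
Repeated squaring: 12^2≡3, 12^4≡9, 12^8≡34 (mod 47).
12^12 = 12^(8+4) ≡ 24 (mod 47).
Check: 24² = 576 ≡ 12 (mod 47). The two roots are 23 and 24.

23, 24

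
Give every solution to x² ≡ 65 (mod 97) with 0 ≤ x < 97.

29, 68

97 ≡ 1 (mod 4), so we find a root by search.
Trying successive values, 29² = 841 ≡ 65 (mod 97). The other root is 97 − 29 = 68.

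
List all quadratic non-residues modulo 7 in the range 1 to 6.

Square k = 1,…,3 (k and 7−k give the same square):
1²=1, 2²=4, 3²≡2 (mod 7).
The residues are {1, 2, 4}; the non-residues are the remaining 3 nonzero classes.

3,5,6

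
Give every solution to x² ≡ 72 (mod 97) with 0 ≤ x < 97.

97 ≡ 1 (mod 4), so we find a root by search.
Trying successive values, 13² = 169 ≡ 72 (mod 97). The other root is 97 − 13 = 84.

13, 84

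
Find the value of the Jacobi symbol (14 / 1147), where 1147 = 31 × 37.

Pull out 2: since 1147 ≡ 3 (mod 8), (2/1147) = -1.
Reciprocity: 7 ≡ 3 and 1147 ≡ 3 (mod 4), so (7/1147) = −(1147/7).
Reduce top mod 7: now compute (6/7).
Pull out 2: since 7 ≡ 7 (mod 8), (2/7) = +1.
Reciprocity: 3 ≡ 3 and 7 ≡ 3 (mod 4), so (3/7) = −(7/3).
Reduce top mod 3: now compute (1/3).
Reached (1/3) = 1. Collecting the sign flips along the way, the symbol is -1.

-1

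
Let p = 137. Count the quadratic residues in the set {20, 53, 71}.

(20/137) = -1 → non-residue.
(53/137) = -1 → non-residue.
(71/137) = -1 → non-residue.
Total quadratic residues among the 3: 0.

0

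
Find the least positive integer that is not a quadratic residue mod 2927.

(2/2927) = +1, so 2 is a residue.
(3/2927) = +1, so 3 is a residue.
(4/2927) = +1, so 4 is a residue.
(5/2927) = −1, so 5 is the smallest positive non-residue mod 2927.

5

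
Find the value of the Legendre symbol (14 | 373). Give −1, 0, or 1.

-1

Euler's criterion: (14/373) ≡ 14^186 (mod 373).
14^2 ≡ 196 (mod 373)
14^4 ≡ 370 (mod 373)
14^8 ≡ 9 (mod 373)
14^16 ≡ 81 (mod 373)
14^32 ≡ 220 (mod 373)
14^64 ≡ 283 (mod 373)
14^128 ≡ 267 (mod 373)
14^186 = 14^(128+32+16+8+2) ≡ 372 (mod 373).
Result is 372 ≡ −1, so (14/373) = −1.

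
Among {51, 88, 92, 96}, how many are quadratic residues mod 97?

(51/97) = -1 → non-residue.
(88/97) = +1 → QR.
(92/97) = -1 → non-residue.
(96/97) = +1 → QR.
Total quadratic residues among the 4: 2.

2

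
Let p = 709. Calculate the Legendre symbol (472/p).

Pull out 2^3: since 709 ≡ 5 (mod 8), (2/709) = -1, so (2/709)^3 = -1.
Reciprocity: 59 ≡ 3 and 709 ≡ 1 (mod 4), so (59/709) = +(709/59).
Reduce top mod 59: now compute (1/59).
Reached (1/59) = 1. Collecting the sign flips along the way, the symbol is -1.

-1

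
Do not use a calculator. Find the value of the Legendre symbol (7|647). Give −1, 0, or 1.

Reciprocity: 7 ≡ 3 and 647 ≡ 3 (mod 4), so (7/647) = −(647/7).
Reduce top mod 7: now compute (3/7).
Reciprocity: 3 ≡ 3 and 7 ≡ 3 (mod 4), so (3/7) = −(7/3).
Reduce top mod 3: now compute (1/3).
Reached (1/3) = 1. Collecting the sign flips along the way, the symbol is +1.

1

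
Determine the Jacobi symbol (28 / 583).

Pull out 2^2: since 583 ≡ 7 (mod 8), (2/583) = +1, so (2/583)^2 = +1.
Reciprocity: 7 ≡ 3 and 583 ≡ 3 (mod 4), so (7/583) = −(583/7).
Reduce top mod 7: now compute (2/7).
Pull out 2: since 7 ≡ 7 (mod 8), (2/7) = +1.
Reached (1/7) = 1. Collecting the sign flips along the way, the symbol is -1.

-1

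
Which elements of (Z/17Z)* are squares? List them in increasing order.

Square k = 1,…,8 (k and 17−k give the same square):
1²=1, 2²=4, 3²=9, 4²=16, 5²≡8, 6²≡2, 7²≡15, 8²≡13 (mod 17).
So the quadratic residues mod 17 are {1, 2, 4, 8, 9, 13, 15, 16}.

1 2 4 8 9 13 15 16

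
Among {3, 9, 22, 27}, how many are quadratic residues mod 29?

(3/29) = -1 → non-residue.
(9/29) = +1 → QR.
(22/29) = +1 → QR.
(27/29) = -1 → non-residue.
Total quadratic residues among the 4: 2.

2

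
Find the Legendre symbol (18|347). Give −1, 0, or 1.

-1

Euler's criterion: (18/347) ≡ 18^173 (mod 347).
18^2 ≡ 324 (mod 347)
18^4 ≡ 182 (mod 347)
18^8 ≡ 159 (mod 347)
18^16 ≡ 297 (mod 347)
18^32 ≡ 71 (mod 347)
18^64 ≡ 183 (mod 347)
18^128 ≡ 177 (mod 347)
18^173 = 18^(128+32+8+4+1) ≡ 346 (mod 347).
Result is 346 ≡ −1, so (18/347) = −1.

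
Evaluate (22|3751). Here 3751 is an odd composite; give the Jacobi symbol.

0

Pull out 2: since 3751 ≡ 7 (mod 8), (2/3751) = +1.
Reciprocity: 11 ≡ 3 and 3751 ≡ 3 (mod 4), so (11/3751) = −(3751/11).
Reduce top mod 11: now compute (0/11).
Top reduces to 0: gcd > 1, so the symbol is 0.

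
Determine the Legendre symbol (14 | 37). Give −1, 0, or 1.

-1

Euler's criterion: (14/37) ≡ 14^18 (mod 37).
14^2 ≡ 11 (mod 37)
14^4 ≡ 10 (mod 37)
14^8 ≡ 26 (mod 37)
14^16 ≡ 10 (mod 37)
14^18 = 14^(16+2) ≡ 36 (mod 37).
Result is 36 ≡ −1, so (14/37) = −1.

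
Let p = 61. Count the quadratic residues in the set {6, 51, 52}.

(6/61) = -1 → non-residue.
(51/61) = -1 → non-residue.
(52/61) = +1 → QR.
Total quadratic residues among the 3: 1.

1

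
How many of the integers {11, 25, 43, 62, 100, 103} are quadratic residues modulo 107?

4

(11/107) = +1 → QR.
(25/107) = +1 → QR.
(43/107) = -1 → non-residue.
(62/107) = +1 → QR.
(100/107) = +1 → QR.
(103/107) = -1 → non-residue.
Total quadratic residues among the 6: 4.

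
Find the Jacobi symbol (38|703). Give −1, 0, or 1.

0

Pull out 2: since 703 ≡ 7 (mod 8), (2/703) = +1.
Reciprocity: 19 ≡ 3 and 703 ≡ 3 (mod 4), so (19/703) = −(703/19).
Reduce top mod 19: now compute (0/19).
Top reduces to 0: gcd > 1, so the symbol is 0.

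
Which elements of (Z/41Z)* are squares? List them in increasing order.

1, 2, 4, 5, 8, 9, 10, 16, 18, 20, 21, 23, 25, 31, 32, 33, 36, 37, 39, 40

Square k = 1,…,20 (k and 41−k give the same square):
1²=1, 2²=4, 3²=9, 4²=16, 5²=25, 6²=36, 7²≡8, 8²≡23, 9²≡40, 10²≡18, 11²≡39, 12²≡21, 13²≡5, 14²≡32, 15²≡20, 16²≡10, 17²≡2, 18²≡37, 19²≡33, 20²≡31 (mod 41).
So the quadratic residues mod 41 are {1, 2, 4, 5, 8, 9, 10, 16, 18, 20, 21, 23, 25, 31, 32, 33, 36, 37, 39, 40}.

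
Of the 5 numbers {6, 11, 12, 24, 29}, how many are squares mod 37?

2

(6/37) = -1 → non-residue.
(11/37) = +1 → QR.
(12/37) = +1 → QR.
(24/37) = -1 → non-residue.
(29/37) = -1 → non-residue.
Total quadratic residues among the 5: 2.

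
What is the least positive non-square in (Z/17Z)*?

(2/17) = +1, so 2 is a residue.
(3/17) = −1, so 3 is the smallest positive non-residue mod 17.

3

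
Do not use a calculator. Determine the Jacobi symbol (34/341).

Pull out 2: since 341 ≡ 5 (mod 8), (2/341) = -1.
Reciprocity: 17 ≡ 1 and 341 ≡ 1 (mod 4), so (17/341) = +(341/17).
Reduce top mod 17: now compute (1/17).
Reached (1/17) = 1. Collecting the sign flips along the way, the symbol is -1.

-1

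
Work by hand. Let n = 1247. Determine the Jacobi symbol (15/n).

-1

Reciprocity: 15 ≡ 3 and 1247 ≡ 3 (mod 4), so (15/1247) = −(1247/15).
Reduce top mod 15: now compute (2/15).
Pull out 2: since 15 ≡ 7 (mod 8), (2/15) = +1.
Reached (1/15) = 1. Collecting the sign flips along the way, the symbol is -1.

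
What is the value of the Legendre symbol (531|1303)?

Reciprocity: 531 ≡ 3 and 1303 ≡ 3 (mod 4), so (531/1303) = −(1303/531).
Reduce top mod 531: now compute (241/531).
Reciprocity: 241 ≡ 1 and 531 ≡ 3 (mod 4), so (241/531) = +(531/241).
Reduce top mod 241: now compute (49/241).
Reciprocity: 49 ≡ 1 and 241 ≡ 1 (mod 4), so (49/241) = +(241/49).
Reduce top mod 49: now compute (45/49).
Reciprocity: 45 ≡ 1 and 49 ≡ 1 (mod 4), so (45/49) = +(49/45).
Reduce top mod 45: now compute (4/45).
Pull out 2^2: since 45 ≡ 5 (mod 8), (2/45) = -1, so (2/45)^2 = +1.
Reached (1/45) = 1. Collecting the sign flips along the way, the symbol is -1.

-1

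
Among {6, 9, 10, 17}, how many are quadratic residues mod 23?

(6/23) = +1 → QR.
(9/23) = +1 → QR.
(10/23) = -1 → non-residue.
(17/23) = -1 → non-residue.
Total quadratic residues among the 4: 2.

2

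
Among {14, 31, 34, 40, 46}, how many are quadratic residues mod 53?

2

(14/53) = -1 → non-residue.
(31/53) = -1 → non-residue.
(34/53) = -1 → non-residue.
(40/53) = +1 → QR.
(46/53) = +1 → QR.
Total quadratic residues among the 5: 2.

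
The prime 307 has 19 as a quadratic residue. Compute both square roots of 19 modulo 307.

Since 307 ≡ 3 (mod 4), a square root of 19 is 19^((307+1)/4) = 19^77 mod 307.
Repeated squaring: 19^2≡54, 19^4≡153, 19^8≡77, 19^16≡96, 19^32≡6, 19^64≡36 (mod 307).
19^77 = 19^(64+8+4+1) ≡ 68 (mod 307).
Check: 68² = 4624 ≡ 19 (mod 307). The two roots are 68 and 239.

68, 239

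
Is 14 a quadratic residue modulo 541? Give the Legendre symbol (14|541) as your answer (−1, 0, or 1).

-1

Pull out 2: since 541 ≡ 5 (mod 8), (2/541) = -1.
Reciprocity: 7 ≡ 3 and 541 ≡ 1 (mod 4), so (7/541) = +(541/7).
Reduce top mod 7: now compute (2/7).
Pull out 2: since 7 ≡ 7 (mod 8), (2/7) = +1.
Reached (1/7) = 1. Collecting the sign flips along the way, the symbol is -1.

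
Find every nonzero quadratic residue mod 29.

1, 4, 5, 6, 7, 9, 13, 16, 20, 22, 23, 24, 25, 28

Square k = 1,…,14 (k and 29−k give the same square):
1²=1, 2²=4, 3²=9, 4²=16, 5²=25, 6²≡7, 7²≡20, 8²≡6, 9²≡23, 10²≡13, 11²≡5, 12²≡28, 13²≡24, 14²≡22 (mod 29).
So the quadratic residues mod 29 are {1, 4, 5, 6, 7, 9, 13, 16, 20, 22, 23, 24, 25, 28}.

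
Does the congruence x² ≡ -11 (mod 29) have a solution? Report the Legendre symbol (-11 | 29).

First reduce: -11 ≡ 18 (mod 29).
Pull out 2: since 29 ≡ 5 (mod 8), (2/29) = -1.
Reciprocity: 9 ≡ 1 and 29 ≡ 1 (mod 4), so (9/29) = +(29/9).
Reduce top mod 9: now compute (2/9).
Pull out 2: since 9 ≡ 1 (mod 8), (2/9) = +1.
Reached (1/9) = 1. Collecting the sign flips along the way, the symbol is -1.

-1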